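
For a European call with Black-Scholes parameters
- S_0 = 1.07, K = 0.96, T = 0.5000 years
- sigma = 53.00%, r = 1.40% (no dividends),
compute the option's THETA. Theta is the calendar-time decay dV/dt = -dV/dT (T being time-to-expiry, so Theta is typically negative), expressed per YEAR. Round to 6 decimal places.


d1 = 0.4955234697; d2 = 0.1207568757
phi(d1) = 0.3528506894; exp(-qT) = 1.0000000000; exp(-rT) = 0.9930244429
Theta = -S*exp(-qT)*phi(d1)*sigma/(2*sqrt(T)) - r*K*exp(-rT)*N(d2) + q*S*exp(-qT)*N(d1)
N(d1) = 0.6898846703; N(d2) = 0.5480581958; sqrt(T) = 0.7071067812
Term 1 = -1.0700 * 1.0000000000 * 0.3528506894 * 0.5300 / (2 * 0.7071067812) = -0.1414932166
Term 2 = -0.0140 * 0.9600 * 0.9930244429 * 0.5480581958 = -0.0073145209
Term 3 = 0 (no dividend yield, q = 0)
Theta = -0.1414932166 + (-0.0073145209) + (0.0000000000) = -0.148808

Answer: Theta = -0.148808


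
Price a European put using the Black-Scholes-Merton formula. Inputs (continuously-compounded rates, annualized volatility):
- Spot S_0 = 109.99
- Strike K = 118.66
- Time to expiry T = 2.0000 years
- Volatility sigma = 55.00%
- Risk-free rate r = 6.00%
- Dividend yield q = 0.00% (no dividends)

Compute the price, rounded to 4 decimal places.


Answer: Price = 30.2465

Derivation:
d1 = (ln(S/K) + (r - q + 0.5*sigma^2) * T) / (sigma * sqrt(T)) = 0.44564080
d2 = d1 - sigma * sqrt(T) = -0.33217666
exp(-rT) = 0.88692044; exp(-qT) = 1.00000000
P = K * exp(-rT) * N(-d2) - S_0 * exp(-qT) * N(-d1)
N(-d1) = 0.32792837; N(-d2) = 0.63012207
P = 118.6600 * 0.88692044 * 0.63012207 - 109.9900 * 1.00000000 * 0.32792837 = 30.2465


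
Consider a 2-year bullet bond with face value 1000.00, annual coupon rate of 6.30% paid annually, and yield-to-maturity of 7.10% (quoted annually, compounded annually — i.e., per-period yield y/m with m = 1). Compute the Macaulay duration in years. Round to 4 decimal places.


Answer: Macaulay duration = 1.9403 years

Derivation:
Coupon per period c = face * coupon_rate / m = 63.000000
Periods per year m = 1; per-period yield y/m = 0.071000
Number of cashflows N = 2
Cashflows (t years, CF_t, discount factor 1/(1+y/m)^(m*t), PV):
  t = 1.0000: CF_t = 63.000000, DF = 0.933707, PV = 58.823529
  t = 2.0000: CF_t = 1063.000000, DF = 0.871808, PV = 926.732349
Price P = sum_t PV_t = 985.555878
Macaulay numerator sum_t t * PV_t:
  t * PV_t at t = 1.0000: 58.823529
  t * PV_t at t = 2.0000: 1853.464697
Macaulay duration D = (sum_t t * PV_t) / P = 1912.288227 / 985.555878 = 1.940314


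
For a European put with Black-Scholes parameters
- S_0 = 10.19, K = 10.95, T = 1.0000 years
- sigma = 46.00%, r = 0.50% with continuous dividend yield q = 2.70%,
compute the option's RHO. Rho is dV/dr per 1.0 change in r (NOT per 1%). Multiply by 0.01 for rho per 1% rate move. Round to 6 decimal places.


Answer: Rho = -7.277343

Derivation:
d1 = 0.0257986760; d2 = -0.4342013240
phi(d1) = 0.3988095401; exp(-qT) = 0.9733612415; exp(-rT) = 0.9950124792
N(-d2) = 0.6679288741
Rho = -K*T*exp(-rT)*N(-d2) = -10.9500 * 1.0000 * 0.9950124792 * 0.6679288741 = -7.277343


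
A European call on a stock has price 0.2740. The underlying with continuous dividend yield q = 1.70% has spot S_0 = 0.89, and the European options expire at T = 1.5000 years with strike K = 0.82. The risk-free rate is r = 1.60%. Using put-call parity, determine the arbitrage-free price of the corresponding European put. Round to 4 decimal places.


Answer: Put price = 0.2070

Derivation:
Put-call parity: C - P = S_0 * exp(-qT) - K * exp(-rT).
S_0 * exp(-qT) = 0.8900 * 0.97482238 = 0.86759192
K * exp(-rT) = 0.8200 * 0.97628571 = 0.80055428
P = C - S*exp(-qT) + K*exp(-rT)
P = 0.2740 - 0.86759192 + 0.80055428 = 0.2070


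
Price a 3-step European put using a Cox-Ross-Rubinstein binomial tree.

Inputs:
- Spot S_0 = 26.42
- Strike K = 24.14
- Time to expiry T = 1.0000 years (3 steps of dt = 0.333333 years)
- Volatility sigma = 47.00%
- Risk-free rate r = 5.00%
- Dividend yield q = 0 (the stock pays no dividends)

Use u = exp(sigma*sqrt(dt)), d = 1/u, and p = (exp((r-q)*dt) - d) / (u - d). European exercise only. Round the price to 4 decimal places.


Answer: Price = V(0,0) = 3.3531

Derivation:
dt = T/N = 0.333333
u = exp(sigma*sqrt(dt)) = 1.311740; d = 1/u = 0.762346
p = (exp((r-q)*dt) - d) / (u - d) = 0.463165
Discount per step: exp(-r*dt) = 0.983471
Stock lattice S(k, i) with i counting down-moves:
  k=0: S(0,0) = 26.4200
  k=1: S(1,0) = 34.6562; S(1,1) = 20.1412
  k=2: S(2,0) = 45.4599; S(2,1) = 26.4200; S(2,2) = 15.3546
  k=3: S(3,0) = 59.6316; S(3,1) = 34.6562; S(3,2) = 20.1412; S(3,3) = 11.7055
Terminal payoffs V(N, i) = max(K - S_T, 0):
  V(3,0) = 0.000000; V(3,1) = 0.000000; V(3,2) = 3.998816; V(3,3) = 12.434516
Backward induction: V(k, i) = exp(-r*dt) * [p * V(k+1, i) + (1-p) * V(k+1, i+1)].
  V(2,0) = exp(-r*dt) * [p*0.000000 + (1-p)*0.000000] = 0.000000
  V(2,1) = exp(-r*dt) * [p*0.000000 + (1-p)*3.998816] = 2.111222
  V(2,2) = exp(-r*dt) * [p*3.998816 + (1-p)*12.434516] = 8.386448
  V(1,0) = exp(-r*dt) * [p*0.000000 + (1-p)*2.111222] = 1.114644
  V(1,1) = exp(-r*dt) * [p*2.111222 + (1-p)*8.386448] = 5.389405
  V(0,0) = exp(-r*dt) * [p*1.114644 + (1-p)*5.389405] = 3.353131


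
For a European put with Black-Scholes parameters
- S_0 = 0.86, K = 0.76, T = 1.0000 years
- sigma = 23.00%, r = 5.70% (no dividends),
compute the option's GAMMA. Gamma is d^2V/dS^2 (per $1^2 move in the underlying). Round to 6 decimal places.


Answer: Gamma = 1.344887

Derivation:
d1 = 0.9002780694; d2 = 0.6702780694
phi(d1) = 0.2660186568; exp(-qT) = 1.0000000000; exp(-rT) = 0.9445940694
Gamma = exp(-qT) * phi(d1) / (S * sigma * sqrt(T)) = 1.0000000000 * 0.2660186568 / (0.8600 * 0.2300 * 1.0000000000) = 1.344887


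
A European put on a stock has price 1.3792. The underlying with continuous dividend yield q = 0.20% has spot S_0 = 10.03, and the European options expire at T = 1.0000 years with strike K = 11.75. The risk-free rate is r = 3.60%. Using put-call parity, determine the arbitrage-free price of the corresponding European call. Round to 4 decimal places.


Put-call parity: C - P = S_0 * exp(-qT) - K * exp(-rT).
S_0 * exp(-qT) = 10.0300 * 0.99800200 = 10.00996005
K * exp(-rT) = 11.7500 * 0.96464029 = 11.33452345
C = P + S*exp(-qT) - K*exp(-rT)
C = 1.3792 + 10.00996005 - 11.33452345 = 0.0546

Answer: Call price = 0.0546


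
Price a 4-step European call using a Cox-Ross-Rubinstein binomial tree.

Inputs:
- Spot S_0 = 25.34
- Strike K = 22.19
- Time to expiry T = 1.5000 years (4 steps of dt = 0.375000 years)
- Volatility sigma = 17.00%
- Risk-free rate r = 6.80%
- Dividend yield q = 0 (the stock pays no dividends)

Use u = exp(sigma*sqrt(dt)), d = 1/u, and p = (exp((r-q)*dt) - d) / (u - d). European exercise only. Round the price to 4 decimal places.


dt = T/N = 0.375000
u = exp(sigma*sqrt(dt)) = 1.109715; d = 1/u = 0.901132
p = (exp((r-q)*dt) - d) / (u - d) = 0.597823
Discount per step: exp(-r*dt) = 0.974822
Stock lattice S(k, i) with i counting down-moves:
  k=0: S(0,0) = 25.3400
  k=1: S(1,0) = 28.1202; S(1,1) = 22.8347
  k=2: S(2,0) = 31.2054; S(2,1) = 25.3400; S(2,2) = 20.5771
  k=3: S(3,0) = 34.6291; S(3,1) = 28.1202; S(3,2) = 22.8347; S(3,3) = 18.5427
  k=4: S(4,0) = 38.4284; S(4,1) = 31.2054; S(4,2) = 25.3400; S(4,3) = 20.5771; S(4,4) = 16.7094
Terminal payoffs V(N, i) = max(S_T - K, 0):
  V(4,0) = 16.238425; V(4,1) = 9.015389; V(4,2) = 3.150000; V(4,3) = 0.000000; V(4,4) = 0.000000
Backward induction: V(k, i) = exp(-r*dt) * [p * V(k+1, i) + (1-p) * V(k+1, i+1)].
  V(3,0) = exp(-r*dt) * [p*16.238425 + (1-p)*9.015389] = 12.997783
  V(3,1) = exp(-r*dt) * [p*9.015389 + (1-p)*3.150000] = 6.488872
  V(3,2) = exp(-r*dt) * [p*3.150000 + (1-p)*0.000000] = 1.835730
  V(3,3) = exp(-r*dt) * [p*0.000000 + (1-p)*0.000000] = 0.000000
  V(2,0) = exp(-r*dt) * [p*12.997783 + (1-p)*6.488872] = 10.118705
  V(2,1) = exp(-r*dt) * [p*6.488872 + (1-p)*1.835730] = 4.501229
  V(2,2) = exp(-r*dt) * [p*1.835730 + (1-p)*0.000000] = 1.069811
  V(1,0) = exp(-r*dt) * [p*10.118705 + (1-p)*4.501229] = 7.661604
  V(1,1) = exp(-r*dt) * [p*4.501229 + (1-p)*1.069811] = 3.042609
  V(0,0) = exp(-r*dt) * [p*7.661604 + (1-p)*3.042609] = 5.657822

Answer: Price = V(0,0) = 5.6578


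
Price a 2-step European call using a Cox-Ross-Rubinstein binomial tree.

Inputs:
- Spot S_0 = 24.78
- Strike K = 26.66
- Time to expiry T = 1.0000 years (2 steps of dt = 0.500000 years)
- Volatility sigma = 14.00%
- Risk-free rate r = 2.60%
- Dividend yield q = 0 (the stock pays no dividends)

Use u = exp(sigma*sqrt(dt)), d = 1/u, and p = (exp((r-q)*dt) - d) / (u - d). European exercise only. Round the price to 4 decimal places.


dt = T/N = 0.500000
u = exp(sigma*sqrt(dt)) = 1.104061; d = 1/u = 0.905747
p = (exp((r-q)*dt) - d) / (u - d) = 0.541252
Discount per step: exp(-r*dt) = 0.987084
Stock lattice S(k, i) with i counting down-moves:
  k=0: S(0,0) = 24.7800
  k=1: S(1,0) = 27.3586; S(1,1) = 22.4444
  k=2: S(2,0) = 30.2056; S(2,1) = 24.7800; S(2,2) = 20.3290
Terminal payoffs V(N, i) = max(S_T - K, 0):
  V(2,0) = 3.545583; V(2,1) = 0.000000; V(2,2) = 0.000000
Backward induction: V(k, i) = exp(-r*dt) * [p * V(k+1, i) + (1-p) * V(k+1, i+1)].
  V(1,0) = exp(-r*dt) * [p*3.545583 + (1-p)*0.000000] = 1.894268
  V(1,1) = exp(-r*dt) * [p*0.000000 + (1-p)*0.000000] = 0.000000
  V(0,0) = exp(-r*dt) * [p*1.894268 + (1-p)*0.000000] = 1.012035

Answer: Price = V(0,0) = 1.0120


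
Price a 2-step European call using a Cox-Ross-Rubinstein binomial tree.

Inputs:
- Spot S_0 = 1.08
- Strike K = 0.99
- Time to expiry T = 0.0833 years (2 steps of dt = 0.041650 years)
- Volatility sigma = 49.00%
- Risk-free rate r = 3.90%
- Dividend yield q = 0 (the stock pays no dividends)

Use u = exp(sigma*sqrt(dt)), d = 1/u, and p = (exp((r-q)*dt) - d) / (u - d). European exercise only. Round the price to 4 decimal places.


Answer: Price = V(0,0) = 0.1214

Derivation:
dt = T/N = 0.041650
u = exp(sigma*sqrt(dt)) = 1.105172; d = 1/u = 0.904837
p = (exp((r-q)*dt) - d) / (u - d) = 0.483135
Discount per step: exp(-r*dt) = 0.998377
Stock lattice S(k, i) with i counting down-moves:
  k=0: S(0,0) = 1.0800
  k=1: S(1,0) = 1.1936; S(1,1) = 0.9772
  k=2: S(2,0) = 1.3191; S(2,1) = 1.0800; S(2,2) = 0.8842
Terminal payoffs V(N, i) = max(S_T - K, 0):
  V(2,0) = 0.329117; V(2,1) = 0.090000; V(2,2) = 0.000000
Backward induction: V(k, i) = exp(-r*dt) * [p * V(k+1, i) + (1-p) * V(k+1, i+1)].
  V(1,0) = exp(-r*dt) * [p*0.329117 + (1-p)*0.090000] = 0.205192
  V(1,1) = exp(-r*dt) * [p*0.090000 + (1-p)*0.000000] = 0.043412
  V(0,0) = exp(-r*dt) * [p*0.205192 + (1-p)*0.043412] = 0.121376


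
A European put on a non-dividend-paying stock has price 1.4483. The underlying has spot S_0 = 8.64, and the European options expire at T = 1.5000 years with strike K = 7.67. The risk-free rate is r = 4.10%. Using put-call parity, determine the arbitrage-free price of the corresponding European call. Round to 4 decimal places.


Answer: Call price = 2.8758

Derivation:
Put-call parity: C - P = S_0 * exp(-qT) - K * exp(-rT).
S_0 * exp(-qT) = 8.6400 * 1.00000000 = 8.64000000
K * exp(-rT) = 7.6700 * 0.94035295 = 7.21250709
C = P + S*exp(-qT) - K*exp(-rT)
C = 1.4483 + 8.64000000 - 7.21250709 = 2.8758


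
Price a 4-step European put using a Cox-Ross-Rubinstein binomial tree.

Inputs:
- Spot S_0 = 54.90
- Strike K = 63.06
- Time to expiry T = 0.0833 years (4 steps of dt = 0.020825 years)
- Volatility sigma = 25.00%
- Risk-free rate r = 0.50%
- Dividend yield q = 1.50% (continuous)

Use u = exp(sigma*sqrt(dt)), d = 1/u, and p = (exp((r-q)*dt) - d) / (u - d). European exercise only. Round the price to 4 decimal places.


dt = T/N = 0.020825
u = exp(sigma*sqrt(dt)) = 1.036736; d = 1/u = 0.964566
p = (exp((r-q)*dt) - d) / (u - d) = 0.488096
Discount per step: exp(-r*dt) = 0.999896
Stock lattice S(k, i) with i counting down-moves:
  k=0: S(0,0) = 54.9000
  k=1: S(1,0) = 56.9168; S(1,1) = 52.9547
  k=2: S(2,0) = 59.0077; S(2,1) = 54.9000; S(2,2) = 51.0783
  k=3: S(3,0) = 61.1754; S(3,1) = 56.9168; S(3,2) = 52.9547; S(3,3) = 49.2683
  k=4: S(4,0) = 63.4227; S(4,1) = 59.0077; S(4,2) = 54.9000; S(4,3) = 51.0783; S(4,4) = 47.5226
Terminal payoffs V(N, i) = max(K - S_T, 0):
  V(4,0) = 0.000000; V(4,1) = 4.052315; V(4,2) = 8.160000; V(4,3) = 11.981738; V(4,4) = 15.537435
Backward induction: V(k, i) = exp(-r*dt) * [p * V(k+1, i) + (1-p) * V(k+1, i+1)].
  V(3,0) = exp(-r*dt) * [p*0.000000 + (1-p)*4.052315] = 2.074178
  V(3,1) = exp(-r*dt) * [p*4.052315 + (1-p)*8.160000] = 6.154413
  V(3,2) = exp(-r*dt) * [p*8.160000 + (1-p)*11.981738] = 10.115308
  V(3,3) = exp(-r*dt) * [p*11.981738 + (1-p)*15.537435] = 13.800475
  V(2,0) = exp(-r*dt) * [p*2.074178 + (1-p)*6.154413] = 4.162431
  V(2,1) = exp(-r*dt) * [p*6.154413 + (1-p)*10.115308] = 8.181157
  V(2,2) = exp(-r*dt) * [p*10.115308 + (1-p)*13.800475] = 12.000509
  V(1,0) = exp(-r*dt) * [p*4.162431 + (1-p)*8.181157] = 6.218984
  V(1,1) = exp(-r*dt) * [p*8.181157 + (1-p)*12.000509] = 10.135241
  V(0,0) = exp(-r*dt) * [p*6.218984 + (1-p)*10.135241] = 8.222874

Answer: Price = V(0,0) = 8.2229


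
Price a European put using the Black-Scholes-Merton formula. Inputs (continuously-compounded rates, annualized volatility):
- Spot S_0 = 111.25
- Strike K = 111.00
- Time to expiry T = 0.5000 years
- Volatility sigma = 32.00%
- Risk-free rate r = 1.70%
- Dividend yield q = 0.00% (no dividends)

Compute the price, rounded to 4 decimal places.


Answer: Price = 9.3841

Derivation:
d1 = (ln(S/K) + (r - q + 0.5*sigma^2) * T) / (sigma * sqrt(T)) = 0.16064458
d2 = d1 - sigma * sqrt(T) = -0.06562959
exp(-rT) = 0.99153602; exp(-qT) = 1.00000000
P = K * exp(-rT) * N(-d2) - S_0 * exp(-qT) * N(-d1)
N(-d1) = 0.43618667; N(-d2) = 0.52616363
P = 111.0000 * 0.99153602 * 0.52616363 - 111.2500 * 1.00000000 * 0.43618667 = 9.3841


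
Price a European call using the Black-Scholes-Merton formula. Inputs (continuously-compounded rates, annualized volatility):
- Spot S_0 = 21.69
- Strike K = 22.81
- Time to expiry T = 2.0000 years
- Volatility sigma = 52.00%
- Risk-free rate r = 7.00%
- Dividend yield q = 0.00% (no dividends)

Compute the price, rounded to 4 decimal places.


d1 = (ln(S/K) + (r - q + 0.5*sigma^2) * T) / (sigma * sqrt(T)) = 0.48960657
d2 = d1 - sigma * sqrt(T) = -0.24578449
exp(-rT) = 0.86935824; exp(-qT) = 1.00000000
C = S_0 * exp(-qT) * N(d1) - K * exp(-rT) * N(d2)
N(d1) = 0.68779384; N(d2) = 0.40292453
C = 21.6900 * 1.00000000 * 0.68779384 - 22.8100 * 0.86935824 * 0.40292453 = 6.9282

Answer: Price = 6.9282


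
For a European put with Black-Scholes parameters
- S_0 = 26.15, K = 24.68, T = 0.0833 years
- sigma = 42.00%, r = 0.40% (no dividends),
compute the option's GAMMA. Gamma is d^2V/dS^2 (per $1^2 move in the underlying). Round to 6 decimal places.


Answer: Gamma = 0.108742

Derivation:
d1 = 0.5406420311; d2 = 0.4194227257
phi(d1) = 0.3446984038; exp(-qT) = 1.0000000000; exp(-rT) = 0.9996668555
Gamma = exp(-qT) * phi(d1) / (S * sigma * sqrt(T)) = 1.0000000000 * 0.3446984038 / (26.1500 * 0.4200 * 0.2886173938) = 0.108742


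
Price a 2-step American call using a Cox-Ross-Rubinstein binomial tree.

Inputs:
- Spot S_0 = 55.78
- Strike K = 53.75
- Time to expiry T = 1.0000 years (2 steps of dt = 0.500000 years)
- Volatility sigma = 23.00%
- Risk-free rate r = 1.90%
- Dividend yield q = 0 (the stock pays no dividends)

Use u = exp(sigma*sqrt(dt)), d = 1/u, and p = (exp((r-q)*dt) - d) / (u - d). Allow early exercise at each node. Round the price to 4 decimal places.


dt = T/N = 0.500000
u = exp(sigma*sqrt(dt)) = 1.176607; d = 1/u = 0.849902
p = (exp((r-q)*dt) - d) / (u - d) = 0.488648
Discount per step: exp(-r*dt) = 0.990545
Stock lattice S(k, i) with i counting down-moves:
  k=0: S(0,0) = 55.7800
  k=1: S(1,0) = 65.6311; S(1,1) = 47.4075
  k=2: S(2,0) = 77.2220; S(2,1) = 55.7800; S(2,2) = 40.2917
Terminal payoffs V(N, i) = max(S_T - K, 0):
  V(2,0) = 23.472009; V(2,1) = 2.030000; V(2,2) = 0.000000
Backward induction: V(k, i) = exp(-r*dt) * [p * V(k+1, i) + (1-p) * V(k+1, i+1)]; then take max(V_cont, immediate exercise) for American.
  V(1,0) = exp(-r*dt) * [p*23.472009 + (1-p)*2.030000] = 12.389325; exercise = 11.881118; V(1,0) = max -> 12.389325
  V(1,1) = exp(-r*dt) * [p*2.030000 + (1-p)*0.000000] = 0.982576; exercise = 0.000000; V(1,1) = max -> 0.982576
  V(0,0) = exp(-r*dt) * [p*12.389325 + (1-p)*0.982576] = 6.494464; exercise = 2.030000; V(0,0) = max -> 6.494464

Answer: Price = V(0,0) = 6.4945


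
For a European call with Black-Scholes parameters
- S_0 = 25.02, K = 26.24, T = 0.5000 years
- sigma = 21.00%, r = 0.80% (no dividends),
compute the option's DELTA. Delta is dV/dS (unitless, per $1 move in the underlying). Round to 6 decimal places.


Answer: Delta = 0.413156

Derivation:
d1 = -0.2194351614; d2 = -0.3679275854
phi(d1) = 0.3894520888; exp(-qT) = 1.0000000000; exp(-rT) = 0.9960079893
N(d1) = 0.4131555413
Delta = exp(-qT) * N(d1) = 1.0000000000 * 0.4131555413 = 0.413156


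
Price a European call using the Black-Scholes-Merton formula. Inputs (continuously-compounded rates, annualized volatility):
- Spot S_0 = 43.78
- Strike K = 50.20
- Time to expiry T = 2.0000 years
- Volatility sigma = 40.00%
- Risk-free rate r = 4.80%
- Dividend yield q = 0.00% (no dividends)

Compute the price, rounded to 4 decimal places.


d1 = (ln(S/K) + (r - q + 0.5*sigma^2) * T) / (sigma * sqrt(T)) = 0.21065076
d2 = d1 - sigma * sqrt(T) = -0.35503466
exp(-rT) = 0.90846402; exp(-qT) = 1.00000000
C = S_0 * exp(-qT) * N(d1) - K * exp(-rT) * N(d2)
N(d1) = 0.58342010; N(d2) = 0.36128181
C = 43.7800 * 1.00000000 * 0.58342010 - 50.2000 * 0.90846402 * 0.36128181 = 9.0659

Answer: Price = 9.0659


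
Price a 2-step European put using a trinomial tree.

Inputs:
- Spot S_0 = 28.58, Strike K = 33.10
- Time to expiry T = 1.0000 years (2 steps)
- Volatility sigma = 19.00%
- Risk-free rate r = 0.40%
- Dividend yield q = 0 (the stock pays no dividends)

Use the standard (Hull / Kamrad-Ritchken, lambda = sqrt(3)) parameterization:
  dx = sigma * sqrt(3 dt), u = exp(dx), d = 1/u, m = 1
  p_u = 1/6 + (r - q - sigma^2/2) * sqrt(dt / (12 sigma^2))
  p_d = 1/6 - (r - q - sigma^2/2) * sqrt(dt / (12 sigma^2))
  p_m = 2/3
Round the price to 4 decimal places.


Answer: Price = V(0,0) = 5.2709

Derivation:
dt = T/N = 0.500000; dx = sigma*sqrt(3*dt) = 0.232702
u = exp(dx) = 1.262005; d = 1/u = 0.792390
p_u = 0.151572, p_m = 0.666667, p_d = 0.181761
Discount per step: exp(-r*dt) = 0.998002
Stock lattice S(k, j) with j the centered position index:
  k=0: S(0,+0) = 28.5800
  k=1: S(1,-1) = 22.6465; S(1,+0) = 28.5800; S(1,+1) = 36.0681
  k=2: S(2,-2) = 17.9449; S(2,-1) = 22.6465; S(2,+0) = 28.5800; S(2,+1) = 36.0681; S(2,+2) = 45.5181
Terminal payoffs V(N, j) = max(K - S_T, 0):
  V(2,-2) = 15.155133; V(2,-1) = 10.453492; V(2,+0) = 4.520000; V(2,+1) = 0.000000; V(2,+2) = 0.000000
Backward induction: V(k, j) = exp(-r*dt) * [p_u * V(k+1, j+1) + p_m * V(k+1, j) + p_d * V(k+1, j-1)]
  V(1,-1) = exp(-r*dt) * [p_u*4.520000 + p_m*10.453492 + p_d*15.155133] = 10.387919
  V(1,+0) = exp(-r*dt) * [p_u*0.000000 + p_m*4.520000 + p_d*10.453492] = 4.903555
  V(1,+1) = exp(-r*dt) * [p_u*0.000000 + p_m*0.000000 + p_d*4.520000] = 0.819919
  V(0,+0) = exp(-r*dt) * [p_u*0.819919 + p_m*4.903555 + p_d*10.387919] = 5.270881


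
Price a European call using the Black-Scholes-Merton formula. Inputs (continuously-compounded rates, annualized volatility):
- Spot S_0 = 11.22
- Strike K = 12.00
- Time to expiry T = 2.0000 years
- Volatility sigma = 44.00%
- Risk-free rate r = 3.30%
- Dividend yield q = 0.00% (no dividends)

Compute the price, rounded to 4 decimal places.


Answer: Price = 2.7359

Derivation:
d1 = (ln(S/K) + (r - q + 0.5*sigma^2) * T) / (sigma * sqrt(T)) = 0.30918445
d2 = d1 - sigma * sqrt(T) = -0.31306952
exp(-rT) = 0.93613086; exp(-qT) = 1.00000000
C = S_0 * exp(-qT) * N(d1) - K * exp(-rT) * N(d2)
N(d1) = 0.62140939; N(d2) = 0.37711392
C = 11.2200 * 1.00000000 * 0.62140939 - 12.0000 * 0.93613086 * 0.37711392 = 2.7359


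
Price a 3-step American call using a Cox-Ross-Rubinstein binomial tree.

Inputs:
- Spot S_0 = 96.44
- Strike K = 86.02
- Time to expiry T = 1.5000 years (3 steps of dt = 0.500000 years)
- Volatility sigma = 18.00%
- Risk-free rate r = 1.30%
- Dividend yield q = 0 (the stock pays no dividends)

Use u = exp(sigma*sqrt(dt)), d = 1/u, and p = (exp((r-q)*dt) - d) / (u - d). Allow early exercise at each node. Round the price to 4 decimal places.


Answer: Price = V(0,0) = 15.0614

Derivation:
dt = T/N = 0.500000
u = exp(sigma*sqrt(dt)) = 1.135734; d = 1/u = 0.880488
p = (exp((r-q)*dt) - d) / (u - d) = 0.493772
Discount per step: exp(-r*dt) = 0.993521
Stock lattice S(k, i) with i counting down-moves:
  k=0: S(0,0) = 96.4400
  k=1: S(1,0) = 109.5302; S(1,1) = 84.9142
  k=2: S(2,0) = 124.3972; S(2,1) = 96.4400; S(2,2) = 74.7660
  k=3: S(3,0) = 141.2821; S(3,1) = 109.5302; S(3,2) = 84.9142; S(3,3) = 65.8305
Terminal payoffs V(N, i) = max(S_T - K, 0):
  V(3,0) = 55.262116; V(3,1) = 23.510196; V(3,2) = 0.000000; V(3,3) = 0.000000
Backward induction: V(k, i) = exp(-r*dt) * [p * V(k+1, i) + (1-p) * V(k+1, i+1)]; then take max(V_cont, immediate exercise) for American.
  V(2,0) = exp(-r*dt) * [p*55.262116 + (1-p)*23.510196] = 38.934495; exercise = 38.377178; V(2,0) = max -> 38.934495
  V(2,1) = exp(-r*dt) * [p*23.510196 + (1-p)*0.000000] = 11.533456; exercise = 10.420000; V(2,1) = max -> 11.533456
  V(2,2) = exp(-r*dt) * [p*0.000000 + (1-p)*0.000000] = 0.000000; exercise = 0.000000; V(2,2) = max -> 0.000000
  V(1,0) = exp(-r*dt) * [p*38.934495 + (1-p)*11.533456] = 24.900928; exercise = 23.510196; V(1,0) = max -> 24.900928
  V(1,1) = exp(-r*dt) * [p*11.533456 + (1-p)*0.000000] = 5.657997; exercise = 0.000000; V(1,1) = max -> 5.657997
  V(0,0) = exp(-r*dt) * [p*24.900928 + (1-p)*5.657997] = 15.061392; exercise = 10.420000; V(0,0) = max -> 15.061392


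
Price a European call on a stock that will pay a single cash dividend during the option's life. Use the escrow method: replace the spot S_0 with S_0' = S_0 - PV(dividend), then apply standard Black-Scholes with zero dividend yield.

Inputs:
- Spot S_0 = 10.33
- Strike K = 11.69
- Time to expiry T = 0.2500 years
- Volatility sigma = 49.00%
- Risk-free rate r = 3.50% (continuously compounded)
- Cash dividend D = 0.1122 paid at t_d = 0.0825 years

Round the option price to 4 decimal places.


PV(D) = D * exp(-r * t_d) = 0.1122 * 0.99711666 = 0.11187649
S_0' = S_0 - PV(D) = 10.3300 - 0.11187649 = 10.21812351
d1 = (ln(S_0'/K) + (r + sigma^2/2)*T) / (sigma*sqrt(T)) = -0.39105436
d2 = d1 - sigma*sqrt(T) = -0.63605436
exp(-rT) = 0.99128817
N(d1) = 0.34787853; N(d2) = 0.26237050
C = S_0' * N(d1) - K * exp(-rT) * N(d2) = 10.21812351 * 0.34787853 - 11.6900 * 0.99128817 * 0.26237050 = 0.5143

Answer: Price = 0.5143


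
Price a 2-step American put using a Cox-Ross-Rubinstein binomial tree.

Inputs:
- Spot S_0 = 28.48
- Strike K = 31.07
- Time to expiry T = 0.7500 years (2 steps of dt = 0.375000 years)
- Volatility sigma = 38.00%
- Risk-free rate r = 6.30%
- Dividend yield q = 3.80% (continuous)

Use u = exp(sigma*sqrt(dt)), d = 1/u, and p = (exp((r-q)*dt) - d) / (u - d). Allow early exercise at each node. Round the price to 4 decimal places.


dt = T/N = 0.375000
u = exp(sigma*sqrt(dt)) = 1.262005; d = 1/u = 0.792390
p = (exp((r-q)*dt) - d) / (u - d) = 0.462143
Discount per step: exp(-r*dt) = 0.976652
Stock lattice S(k, i) with i counting down-moves:
  k=0: S(0,0) = 28.4800
  k=1: S(1,0) = 35.9419; S(1,1) = 22.5673
  k=2: S(2,0) = 45.3588; S(2,1) = 28.4800; S(2,2) = 17.8821
Terminal payoffs V(N, i) = max(K - S_T, 0):
  V(2,0) = 0.000000; V(2,1) = 2.590000; V(2,2) = 13.187921
Backward induction: V(k, i) = exp(-r*dt) * [p * V(k+1, i) + (1-p) * V(k+1, i+1)]; then take max(V_cont, immediate exercise) for American.
  V(1,0) = exp(-r*dt) * [p*0.000000 + (1-p)*2.590000] = 1.360525; exercise = 0.000000; V(1,0) = max -> 1.360525
  V(1,1) = exp(-r*dt) * [p*2.590000 + (1-p)*13.187921] = 8.096609; exercise = 8.502731; V(1,1) = max -> 8.502731
  V(0,0) = exp(-r*dt) * [p*1.360525 + (1-p)*8.502731] = 5.080555; exercise = 2.590000; V(0,0) = max -> 5.080555

Answer: Price = V(0,0) = 5.0806


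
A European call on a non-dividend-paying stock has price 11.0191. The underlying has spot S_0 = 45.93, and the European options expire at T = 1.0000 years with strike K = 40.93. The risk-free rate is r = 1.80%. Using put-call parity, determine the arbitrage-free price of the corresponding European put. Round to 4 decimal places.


Answer: Put price = 5.2890

Derivation:
Put-call parity: C - P = S_0 * exp(-qT) - K * exp(-rT).
S_0 * exp(-qT) = 45.9300 * 1.00000000 = 45.93000000
K * exp(-rT) = 40.9300 * 0.98216103 = 40.19985105
P = C - S*exp(-qT) + K*exp(-rT)
P = 11.0191 - 45.93000000 + 40.19985105 = 5.2890


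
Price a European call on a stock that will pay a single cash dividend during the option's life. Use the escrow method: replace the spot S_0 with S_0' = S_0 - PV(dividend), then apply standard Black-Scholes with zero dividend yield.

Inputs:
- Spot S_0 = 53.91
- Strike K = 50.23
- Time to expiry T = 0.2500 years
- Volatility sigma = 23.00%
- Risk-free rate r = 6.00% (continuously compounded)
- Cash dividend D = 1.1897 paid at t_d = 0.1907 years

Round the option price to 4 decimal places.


PV(D) = D * exp(-r * t_d) = 1.1897 * 0.98862321 = 1.17616503
S_0' = S_0 - PV(D) = 53.9100 - 1.17616503 = 52.73383497
d1 = (ln(S_0'/K) + (r + sigma^2/2)*T) / (sigma*sqrt(T)) = 0.61093323
d2 = d1 - sigma*sqrt(T) = 0.49593323
exp(-rT) = 0.98511194
N(d1) = 0.72937811; N(d2) = 0.69002924
C = S_0' * N(d1) - K * exp(-rT) * N(d2) = 52.73383497 * 0.72937811 - 50.2300 * 0.98511194 * 0.69002924 = 4.3188

Answer: Price = 4.3188


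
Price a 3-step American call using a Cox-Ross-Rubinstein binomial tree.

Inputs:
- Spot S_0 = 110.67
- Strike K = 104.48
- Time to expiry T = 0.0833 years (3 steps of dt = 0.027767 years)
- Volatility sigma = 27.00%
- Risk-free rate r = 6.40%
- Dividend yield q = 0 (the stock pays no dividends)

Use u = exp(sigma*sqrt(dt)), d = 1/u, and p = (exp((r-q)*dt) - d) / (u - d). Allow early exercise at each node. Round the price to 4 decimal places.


dt = T/N = 0.027767
u = exp(sigma*sqrt(dt)) = 1.046018; d = 1/u = 0.956006
p = (exp((r-q)*dt) - d) / (u - d) = 0.508514
Discount per step: exp(-r*dt) = 0.998225
Stock lattice S(k, i) with i counting down-moves:
  k=0: S(0,0) = 110.6700
  k=1: S(1,0) = 115.7629; S(1,1) = 105.8012
  k=2: S(2,0) = 121.0901; S(2,1) = 110.6700; S(2,2) = 101.1466
  k=3: S(3,0) = 126.6625; S(3,1) = 115.7629; S(3,2) = 105.8012; S(3,3) = 96.6968
Terminal payoffs V(N, i) = max(S_T - K, 0):
  V(3,0) = 22.182466; V(3,1) = 11.282861; V(3,2) = 1.321194; V(3,3) = 0.000000
Backward induction: V(k, i) = exp(-r*dt) * [p * V(k+1, i) + (1-p) * V(k+1, i+1)]; then take max(V_cont, immediate exercise) for American.
  V(2,0) = exp(-r*dt) * [p*22.182466 + (1-p)*11.282861] = 16.795591; exercise = 16.610088; V(2,0) = max -> 16.795591
  V(2,1) = exp(-r*dt) * [p*11.282861 + (1-p)*1.321194] = 6.375503; exercise = 6.190000; V(2,1) = max -> 6.375503
  V(2,2) = exp(-r*dt) * [p*1.321194 + (1-p)*0.000000] = 0.670653; exercise = 0.000000; V(2,2) = max -> 0.670653
  V(1,0) = exp(-r*dt) * [p*16.795591 + (1-p)*6.375503] = 11.653538; exercise = 11.282861; V(1,0) = max -> 11.653538
  V(1,1) = exp(-r*dt) * [p*6.375503 + (1-p)*0.670653] = 3.565309; exercise = 1.321194; V(1,1) = max -> 3.565309
  V(0,0) = exp(-r*dt) * [p*11.653538 + (1-p)*3.565309] = 7.664655; exercise = 6.190000; V(0,0) = max -> 7.664655

Answer: Price = V(0,0) = 7.6647


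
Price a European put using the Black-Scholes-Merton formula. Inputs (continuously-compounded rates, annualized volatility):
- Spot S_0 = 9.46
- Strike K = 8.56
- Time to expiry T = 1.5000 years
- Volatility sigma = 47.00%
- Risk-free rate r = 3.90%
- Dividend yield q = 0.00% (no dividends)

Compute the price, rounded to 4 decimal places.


d1 = (ln(S/K) + (r - q + 0.5*sigma^2) * T) / (sigma * sqrt(T)) = 0.56311718
d2 = d1 - sigma * sqrt(T) = -0.01251291
exp(-rT) = 0.94317824; exp(-qT) = 1.00000000
P = K * exp(-rT) * N(-d2) - S_0 * exp(-qT) * N(-d1)
N(-d1) = 0.28667755; N(-d2) = 0.50499180
P = 8.5600 * 0.94317824 * 0.50499180 - 9.4600 * 1.00000000 * 0.28667755 = 1.3651

Answer: Price = 1.3651


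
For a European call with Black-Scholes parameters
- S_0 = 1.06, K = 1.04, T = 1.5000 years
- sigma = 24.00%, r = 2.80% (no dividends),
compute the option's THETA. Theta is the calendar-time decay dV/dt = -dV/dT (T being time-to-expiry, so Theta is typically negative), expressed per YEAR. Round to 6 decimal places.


Answer: Theta = -0.053545

Derivation:
d1 = 0.3546595615; d2 = 0.0607207924
phi(d1) = 0.3746248194; exp(-qT) = 1.0000000000; exp(-rT) = 0.9588697806
Theta = -S*exp(-qT)*phi(d1)*sigma/(2*sqrt(T)) - r*K*exp(-rT)*N(d2) + q*S*exp(-qT)*N(d1)
N(d1) = 0.6385776754; N(d2) = 0.5242092138; sqrt(T) = 1.2247448714
Term 1 = -1.0600 * 1.0000000000 * 0.3746248194 * 0.2400 / (2 * 1.2247448714) = -0.0389079213
Term 2 = -0.0280 * 1.0400 * 0.9588697806 * 0.5242092138 = -0.0146371206
Term 3 = 0 (no dividend yield, q = 0)
Theta = -0.0389079213 + (-0.0146371206) + (0.0000000000) = -0.053545


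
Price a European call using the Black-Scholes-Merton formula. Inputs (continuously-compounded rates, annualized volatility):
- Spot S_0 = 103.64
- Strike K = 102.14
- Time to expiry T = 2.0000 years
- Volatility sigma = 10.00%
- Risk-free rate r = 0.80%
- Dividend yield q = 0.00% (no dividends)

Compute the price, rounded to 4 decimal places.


d1 = (ln(S/K) + (r - q + 0.5*sigma^2) * T) / (sigma * sqrt(T)) = 0.28693640
d2 = d1 - sigma * sqrt(T) = 0.14551504
exp(-rT) = 0.98412732; exp(-qT) = 1.00000000
C = S_0 * exp(-qT) * N(d1) - K * exp(-rT) * N(d2)
N(d1) = 0.61291949; N(d2) = 0.55784788
C = 103.6400 * 1.00000000 * 0.61291949 - 102.1400 * 0.98412732 * 0.55784788 = 7.4488

Answer: Price = 7.4488


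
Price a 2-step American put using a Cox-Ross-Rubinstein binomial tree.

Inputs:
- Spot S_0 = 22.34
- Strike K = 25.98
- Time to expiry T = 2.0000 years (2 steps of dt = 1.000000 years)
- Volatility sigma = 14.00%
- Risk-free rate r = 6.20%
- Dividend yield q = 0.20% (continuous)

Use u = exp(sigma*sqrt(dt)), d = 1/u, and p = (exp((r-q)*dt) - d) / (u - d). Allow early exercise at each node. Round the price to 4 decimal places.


dt = T/N = 1.000000
u = exp(sigma*sqrt(dt)) = 1.150274; d = 1/u = 0.869358
p = (exp((r-q)*dt) - d) / (u - d) = 0.685182
Discount per step: exp(-r*dt) = 0.939883
Stock lattice S(k, i) with i counting down-moves:
  k=0: S(0,0) = 22.3400
  k=1: S(1,0) = 25.6971; S(1,1) = 19.4215
  k=2: S(2,0) = 29.5587; S(2,1) = 22.3400; S(2,2) = 16.8842
Terminal payoffs V(N, i) = max(K - S_T, 0):
  V(2,0) = 0.000000; V(2,1) = 3.640000; V(2,2) = 9.095791
Backward induction: V(k, i) = exp(-r*dt) * [p * V(k+1, i) + (1-p) * V(k+1, i+1)]; then take max(V_cont, immediate exercise) for American.
  V(1,0) = exp(-r*dt) * [p*0.000000 + (1-p)*3.640000] = 1.077047; exercise = 0.282883; V(1,0) = max -> 1.077047
  V(1,1) = exp(-r*dt) * [p*3.640000 + (1-p)*9.095791] = 5.035499; exercise = 6.558537; V(1,1) = max -> 6.558537
  V(0,0) = exp(-r*dt) * [p*1.077047 + (1-p)*6.558537] = 2.634227; exercise = 3.640000; V(0,0) = max -> 3.640000

Answer: Price = V(0,0) = 3.6400


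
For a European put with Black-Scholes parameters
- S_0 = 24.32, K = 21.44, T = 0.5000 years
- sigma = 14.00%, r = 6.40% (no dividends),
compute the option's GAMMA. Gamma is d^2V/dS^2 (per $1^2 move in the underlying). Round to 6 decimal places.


Answer: Gamma = 0.042761

Derivation:
d1 = 1.6459498382; d2 = 1.5469548889
phi(d1) = 0.1029497815; exp(-qT) = 1.0000000000; exp(-rT) = 0.9685065821
Gamma = exp(-qT) * phi(d1) / (S * sigma * sqrt(T)) = 1.0000000000 * 0.1029497815 / (24.3200 * 0.1400 * 0.7071067812) = 0.042761


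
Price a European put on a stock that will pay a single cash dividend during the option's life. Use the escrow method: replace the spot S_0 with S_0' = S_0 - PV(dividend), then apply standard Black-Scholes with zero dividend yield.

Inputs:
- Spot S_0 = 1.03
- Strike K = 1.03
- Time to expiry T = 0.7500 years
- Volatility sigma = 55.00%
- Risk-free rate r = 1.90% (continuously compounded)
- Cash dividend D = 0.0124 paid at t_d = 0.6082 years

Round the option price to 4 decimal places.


Answer: Price = 0.1902

Derivation:
PV(D) = D * exp(-r * t_d) = 0.0124 * 0.98851071 = 0.01225753
S_0' = S_0 - PV(D) = 1.0300 - 0.01225753 = 1.01774247
d1 = (ln(S_0'/K) + (r + sigma^2/2)*T) / (sigma*sqrt(T)) = 0.24293977
d2 = d1 - sigma*sqrt(T) = -0.23337421
exp(-rT) = 0.98585105
N(-d1) = 0.40402603; N(-d2) = 0.59226458
P = K * exp(-rT) * N(-d2) - S_0' * N(-d1) = 1.0300 * 0.98585105 * 0.59226458 - 1.01774247 * 0.40402603 = 0.1902


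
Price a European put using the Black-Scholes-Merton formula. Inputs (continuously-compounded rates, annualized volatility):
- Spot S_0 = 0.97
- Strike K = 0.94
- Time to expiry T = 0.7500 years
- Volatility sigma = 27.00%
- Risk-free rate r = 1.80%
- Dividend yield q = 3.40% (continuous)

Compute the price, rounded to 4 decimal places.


d1 = (ln(S/K) + (r - q + 0.5*sigma^2) * T) / (sigma * sqrt(T)) = 0.19995007
d2 = d1 - sigma * sqrt(T) = -0.03387679
exp(-rT) = 0.98659072; exp(-qT) = 0.97482238
P = K * exp(-rT) * N(-d2) - S_0 * exp(-qT) * N(-d1)
N(-d1) = 0.42075982; N(-d2) = 0.51351230
P = 0.9400 * 0.98659072 * 0.51351230 - 0.9700 * 0.97482238 * 0.42075982 = 0.0784

Answer: Price = 0.0784


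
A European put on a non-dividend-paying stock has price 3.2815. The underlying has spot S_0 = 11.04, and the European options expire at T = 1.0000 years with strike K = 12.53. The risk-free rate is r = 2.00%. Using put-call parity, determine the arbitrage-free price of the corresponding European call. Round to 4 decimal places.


Answer: Call price = 2.0396

Derivation:
Put-call parity: C - P = S_0 * exp(-qT) - K * exp(-rT).
S_0 * exp(-qT) = 11.0400 * 1.00000000 = 11.04000000
K * exp(-rT) = 12.5300 * 0.98019867 = 12.28188938
C = P + S*exp(-qT) - K*exp(-rT)
C = 3.2815 + 11.04000000 - 12.28188938 = 2.0396


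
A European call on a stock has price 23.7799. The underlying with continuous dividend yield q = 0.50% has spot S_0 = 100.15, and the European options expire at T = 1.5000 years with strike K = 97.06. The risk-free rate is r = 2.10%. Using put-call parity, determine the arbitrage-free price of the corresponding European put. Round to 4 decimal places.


Answer: Put price = 18.4285

Derivation:
Put-call parity: C - P = S_0 * exp(-qT) - K * exp(-rT).
S_0 * exp(-qT) = 100.1500 * 0.99252805 = 99.40168469
K * exp(-rT) = 97.0600 * 0.96899096 = 94.05026223
P = C - S*exp(-qT) + K*exp(-rT)
P = 23.7799 - 99.40168469 + 94.05026223 = 18.4285


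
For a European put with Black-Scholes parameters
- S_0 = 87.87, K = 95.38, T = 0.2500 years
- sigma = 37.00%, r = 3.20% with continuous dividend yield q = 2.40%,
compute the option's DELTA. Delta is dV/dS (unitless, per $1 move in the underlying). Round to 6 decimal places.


d1 = -0.3399889911; d2 = -0.5249889911
phi(d1) = 0.3765385712; exp(-qT) = 0.9940179641; exp(-rT) = 0.9920319148
N(-d1) = 0.6330675908
Delta = -exp(-qT) * N(-d1) = -0.9940179641 * 0.6330675908 = -0.629281

Answer: Delta = -0.629281


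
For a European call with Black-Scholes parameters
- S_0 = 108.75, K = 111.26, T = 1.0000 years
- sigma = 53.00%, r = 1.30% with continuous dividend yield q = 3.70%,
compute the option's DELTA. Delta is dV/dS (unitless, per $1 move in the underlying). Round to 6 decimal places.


d1 = 0.1766638968; d2 = -0.3533361032
phi(d1) = 0.3927650828; exp(-qT) = 0.9636761353; exp(-rT) = 0.9870841350
N(d1) = 0.5701137995
Delta = exp(-qT) * N(d1) = 0.9636761353 * 0.5701137995 = 0.549405

Answer: Delta = 0.549405


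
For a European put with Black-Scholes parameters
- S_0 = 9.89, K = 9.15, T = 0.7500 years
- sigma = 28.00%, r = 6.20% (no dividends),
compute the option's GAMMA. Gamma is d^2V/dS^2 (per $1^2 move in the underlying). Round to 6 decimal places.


Answer: Gamma = 0.136087

Derivation:
d1 = 0.6337254974; d2 = 0.3912383844
phi(d1) = 0.3263638107; exp(-qT) = 1.0000000000; exp(-rT) = 0.9545645606
Gamma = exp(-qT) * phi(d1) / (S * sigma * sqrt(T)) = 1.0000000000 * 0.3263638107 / (9.8900 * 0.2800 * 0.8660254038) = 0.136087


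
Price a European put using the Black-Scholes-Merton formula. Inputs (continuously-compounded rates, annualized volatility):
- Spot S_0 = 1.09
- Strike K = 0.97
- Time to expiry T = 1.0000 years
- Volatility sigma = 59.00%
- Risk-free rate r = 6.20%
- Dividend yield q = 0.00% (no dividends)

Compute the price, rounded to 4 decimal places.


d1 = (ln(S/K) + (r - q + 0.5*sigma^2) * T) / (sigma * sqrt(T)) = 0.59777441
d2 = d1 - sigma * sqrt(T) = 0.00777441
exp(-rT) = 0.93988289; exp(-qT) = 1.00000000
P = K * exp(-rT) * N(-d2) - S_0 * exp(-qT) * N(-d1)
N(-d1) = 0.27499523; N(-d2) = 0.49689849
P = 0.9700 * 0.93988289 * 0.49689849 - 1.0900 * 1.00000000 * 0.27499523 = 0.1533

Answer: Price = 0.1533


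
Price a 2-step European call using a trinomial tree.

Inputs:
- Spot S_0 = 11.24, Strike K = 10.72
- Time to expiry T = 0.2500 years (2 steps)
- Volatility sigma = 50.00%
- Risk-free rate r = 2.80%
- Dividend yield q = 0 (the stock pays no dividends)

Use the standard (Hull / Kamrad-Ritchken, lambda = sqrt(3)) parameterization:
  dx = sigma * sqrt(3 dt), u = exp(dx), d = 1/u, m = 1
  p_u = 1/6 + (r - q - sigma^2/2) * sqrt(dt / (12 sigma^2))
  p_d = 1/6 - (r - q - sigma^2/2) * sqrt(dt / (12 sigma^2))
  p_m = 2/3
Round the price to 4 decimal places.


dt = T/N = 0.125000; dx = sigma*sqrt(3*dt) = 0.306186
u = exp(dx) = 1.358235; d = 1/u = 0.736250
p_u = 0.146867, p_m = 0.666667, p_d = 0.186467
Discount per step: exp(-r*dt) = 0.996506
Stock lattice S(k, j) with j the centered position index:
  k=0: S(0,+0) = 11.2400
  k=1: S(1,-1) = 8.2754; S(1,+0) = 11.2400; S(1,+1) = 15.2666
  k=2: S(2,-2) = 6.0928; S(2,-1) = 8.2754; S(2,+0) = 11.2400; S(2,+1) = 15.2666; S(2,+2) = 20.7356
Terminal payoffs V(N, j) = max(S_T - K, 0):
  V(2,-2) = 0.000000; V(2,-1) = 0.000000; V(2,+0) = 0.520000; V(2,+1) = 4.546564; V(2,+2) = 10.015584
Backward induction: V(k, j) = exp(-r*dt) * [p_u * V(k+1, j+1) + p_m * V(k+1, j) + p_d * V(k+1, j-1)]
  V(1,-1) = exp(-r*dt) * [p_u*0.520000 + p_m*0.000000 + p_d*0.000000] = 0.076104
  V(1,+0) = exp(-r*dt) * [p_u*4.546564 + p_m*0.520000 + p_d*0.000000] = 1.010861
  V(1,+1) = exp(-r*dt) * [p_u*10.015584 + p_m*4.546564 + p_d*0.520000] = 4.582892
  V(0,+0) = exp(-r*dt) * [p_u*4.582892 + p_m*1.010861 + p_d*0.076104] = 1.356416

Answer: Price = V(0,0) = 1.3564


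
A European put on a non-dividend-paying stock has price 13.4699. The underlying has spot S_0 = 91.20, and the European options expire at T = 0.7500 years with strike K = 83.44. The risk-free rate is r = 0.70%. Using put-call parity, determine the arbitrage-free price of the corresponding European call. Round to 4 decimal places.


Put-call parity: C - P = S_0 * exp(-qT) - K * exp(-rT).
S_0 * exp(-qT) = 91.2000 * 1.00000000 = 91.20000000
K * exp(-rT) = 83.4400 * 0.99476376 = 83.00308790
C = P + S*exp(-qT) - K*exp(-rT)
C = 13.4699 + 91.20000000 - 83.00308790 = 21.6668

Answer: Call price = 21.6668


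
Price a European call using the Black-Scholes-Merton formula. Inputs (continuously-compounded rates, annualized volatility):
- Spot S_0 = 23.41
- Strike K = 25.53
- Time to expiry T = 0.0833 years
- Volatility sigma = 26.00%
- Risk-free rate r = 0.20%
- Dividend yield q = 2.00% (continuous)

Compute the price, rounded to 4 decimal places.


Answer: Price = 0.1081

Derivation:
d1 = (ln(S/K) + (r - q + 0.5*sigma^2) * T) / (sigma * sqrt(T)) = -1.13771609
d2 = d1 - sigma * sqrt(T) = -1.21275661
exp(-rT) = 0.99983341; exp(-qT) = 0.99833539
C = S_0 * exp(-qT) * N(d1) - K * exp(-rT) * N(d2)
N(d1) = 0.12761953; N(d2) = 0.11261144
C = 23.4100 * 0.99833539 * 0.12761953 - 25.5300 * 0.99983341 * 0.11261144 = 0.1081


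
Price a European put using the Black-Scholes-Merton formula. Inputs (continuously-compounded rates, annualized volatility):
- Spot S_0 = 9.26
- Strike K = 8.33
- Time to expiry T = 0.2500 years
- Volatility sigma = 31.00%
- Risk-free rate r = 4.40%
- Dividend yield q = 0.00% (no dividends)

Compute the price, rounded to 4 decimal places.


Answer: Price = 0.1761

Derivation:
d1 = (ln(S/K) + (r - q + 0.5*sigma^2) * T) / (sigma * sqrt(T)) = 0.83131027
d2 = d1 - sigma * sqrt(T) = 0.67631027
exp(-rT) = 0.98906028; exp(-qT) = 1.00000000
P = K * exp(-rT) * N(-d2) - S_0 * exp(-qT) * N(-d1)
N(-d1) = 0.20289919; N(-d2) = 0.24942184
P = 8.3300 * 0.98906028 * 0.24942184 - 9.2600 * 1.00000000 * 0.20289919 = 0.1761
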